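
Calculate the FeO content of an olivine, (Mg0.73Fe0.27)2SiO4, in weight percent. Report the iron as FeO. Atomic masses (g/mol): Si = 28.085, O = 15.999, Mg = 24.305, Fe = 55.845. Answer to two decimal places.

24.60 wt%

Molar mass of (Mg0.73Fe0.27)2SiO4 = 1.46×24.305 + 0.54×55.845 + 1×28.085 + 4×15.999 = 157.723 g/mol.
Each formula unit contains 0.54 Fe, equivalent to 0.54/1 = 0.5400 mol FeO.
M(FeO) = 1×55.845 + 1×15.999 = 71.844 g/mol.
Mass of FeO per formula unit = 0.5400 × 71.844 = 38.796 g.
FeO wt% = 38.796 / 157.723 × 100 = 24.60%.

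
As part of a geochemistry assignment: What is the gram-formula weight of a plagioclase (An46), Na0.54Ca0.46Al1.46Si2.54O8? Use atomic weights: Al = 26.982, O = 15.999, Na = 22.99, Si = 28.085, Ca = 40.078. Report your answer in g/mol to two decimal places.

Na: 0.54 × 22.99 = 12.4146
Ca: 0.46 × 40.078 = 18.4359
Al: 1.46 × 26.982 = 39.3937
Si: 2.54 × 28.085 = 71.3359
O: 8 × 15.999 = 127.9920
Summing the contributions gives the formula mass.

269.57 g/mol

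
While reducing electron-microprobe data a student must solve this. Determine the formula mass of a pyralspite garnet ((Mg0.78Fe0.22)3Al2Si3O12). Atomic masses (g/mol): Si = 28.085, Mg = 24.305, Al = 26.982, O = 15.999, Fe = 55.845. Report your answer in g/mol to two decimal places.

M = 2.34×24.305 + 0.66×55.845 + 2×26.982 + 3×28.085 + 12×15.999

423.94 g/mol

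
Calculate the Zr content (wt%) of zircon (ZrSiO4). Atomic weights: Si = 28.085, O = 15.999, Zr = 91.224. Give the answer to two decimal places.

M(ZrSiO4) = 183.305 g/mol.
Zr contributes 1 × 91.224 = 91.224 g per mole.
91.224/183.305 = 0.4977 → 49.77%.

49.77 wt%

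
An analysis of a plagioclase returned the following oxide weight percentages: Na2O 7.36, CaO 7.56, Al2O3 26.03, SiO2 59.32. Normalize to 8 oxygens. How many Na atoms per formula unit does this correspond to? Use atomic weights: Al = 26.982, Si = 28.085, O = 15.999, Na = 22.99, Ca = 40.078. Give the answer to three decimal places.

Na2O (M=61.979): mol = 0.11875; Na = 0.23750, O = 0.11875.
CaO (M=56.077): mol = 0.13481; Ca = 0.13481, O = 0.13481.
Al2O3 (M=101.961): mol = 0.25529; Al = 0.51058, O = 0.76587.
SiO2 (M=60.083): mol = 0.98730; Si = 0.98730, O = 1.97460.
ΣO = 2.99403; factor = 8/ΣO = 2.67198.
Na apfu = 0.23750 × 2.67198 = 0.635.

0.635 Na apfu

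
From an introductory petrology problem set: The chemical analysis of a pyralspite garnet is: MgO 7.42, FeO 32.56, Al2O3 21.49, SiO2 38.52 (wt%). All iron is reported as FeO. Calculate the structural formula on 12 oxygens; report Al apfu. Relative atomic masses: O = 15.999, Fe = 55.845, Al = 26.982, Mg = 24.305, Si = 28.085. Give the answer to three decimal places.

1.982 Al apfu

MgO (M=40.304): mol = 0.18410; Mg = 0.18410, O = 0.18410.
FeO (M=71.844): mol = 0.45320; Fe = 0.45320, O = 0.45320.
Al2O3 (M=101.961): mol = 0.21077; Al = 0.42154, O = 0.63231.
SiO2 (M=60.083): mol = 0.64111; Si = 0.64111, O = 1.28222.
ΣO = 2.55183; factor = 12/ΣO = 4.70251.
Al apfu = 0.42154 × 4.70251 = 1.982.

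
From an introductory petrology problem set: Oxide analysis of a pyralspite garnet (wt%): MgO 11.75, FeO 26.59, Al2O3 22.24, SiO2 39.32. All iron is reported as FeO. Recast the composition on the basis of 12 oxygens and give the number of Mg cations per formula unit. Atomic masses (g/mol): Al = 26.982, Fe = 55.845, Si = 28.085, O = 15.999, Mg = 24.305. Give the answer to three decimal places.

MgO (M=40.304): mol = 0.29153; Mg = 0.29153, O = 0.29153.
FeO (M=71.844): mol = 0.37011; Fe = 0.37011, O = 0.37011.
Al2O3 (M=101.961): mol = 0.21812; Al = 0.43624, O = 0.65436.
SiO2 (M=60.083): mol = 0.65443; Si = 0.65443, O = 1.30886.
ΣO = 2.62486; factor = 12/ΣO = 4.57167.
Mg apfu = 0.29153 × 4.57167 = 1.333.

1.333 Mg apfu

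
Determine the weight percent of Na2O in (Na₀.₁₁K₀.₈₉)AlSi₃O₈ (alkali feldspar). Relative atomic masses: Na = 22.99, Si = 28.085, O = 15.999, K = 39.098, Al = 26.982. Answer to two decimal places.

1.23 wt%

Molar mass of (Na₀.₁₁K₀.₈₉)AlSi₃O₈ = 0.11*22.99 + 0.89*39.098 + 1*26.982 + 3*28.085 + 8*15.999 = 276.555 g/mol.
Each formula unit contains 0.11 Na, equivalent to 0.11/2 = 0.0550 mol Na2O.
M(Na2O) = 2×22.99 + 1×15.999 = 61.979 g/mol.
Mass of Na2O per formula unit = 0.0550 × 61.979 = 3.409 g.
Na2O wt% = 3.409 / 276.555 × 100 = 1.23%.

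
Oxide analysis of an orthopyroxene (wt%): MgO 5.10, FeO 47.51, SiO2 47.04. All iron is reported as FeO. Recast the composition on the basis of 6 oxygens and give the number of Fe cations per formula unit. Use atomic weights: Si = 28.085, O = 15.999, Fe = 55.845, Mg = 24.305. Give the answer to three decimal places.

MgO: 5.10/40.304 = 0.12654 mol → 0.12654 mol Mg, 0.12654 mol O.
FeO: 47.51/71.844 = 0.66129 mol → 0.66129 mol Fe, 0.66129 mol O.
SiO2: 47.04/60.083 = 0.78292 mol → 0.78292 mol Si, 1.56584 mol O.
Total oxygen = 2.35367 mol. Normalization factor = 6/2.35367 = 2.54921.
Fe per 6 O = 0.66129 × 2.54921 = 1.686.

1.686 Fe apfu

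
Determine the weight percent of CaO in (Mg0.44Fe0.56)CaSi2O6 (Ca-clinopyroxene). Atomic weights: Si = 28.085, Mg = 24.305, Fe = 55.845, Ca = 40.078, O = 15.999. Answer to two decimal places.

23.94 wt%

M((Mg0.44Fe0.56)CaSi2O6) = 234.209 g/mol; M(CaO) = 56.077 g/mol.
Moles CaO per formula unit = 1 Ca ÷ 1 = 1.0000.
CaO fraction = (1.0000 × 56.077) / 234.209 = 56.077/234.209 = 0.2394.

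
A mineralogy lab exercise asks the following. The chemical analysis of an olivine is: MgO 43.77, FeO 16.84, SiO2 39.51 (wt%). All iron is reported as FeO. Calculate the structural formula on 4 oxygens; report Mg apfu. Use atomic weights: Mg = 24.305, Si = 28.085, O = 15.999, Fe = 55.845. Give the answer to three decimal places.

MgO: 43.77/40.304 = 1.08600 mol → 1.08600 mol Mg, 1.08600 mol O.
FeO: 16.84/71.844 = 0.23440 mol → 0.23440 mol Fe, 0.23440 mol O.
SiO2: 39.51/60.083 = 0.65759 mol → 0.65759 mol Si, 1.31518 mol O.
Total oxygen = 2.63558 mol. Normalization factor = 4/2.63558 = 1.51769.
Mg per 4 O = 1.08600 × 1.51769 = 1.648.

1.648 Mg apfu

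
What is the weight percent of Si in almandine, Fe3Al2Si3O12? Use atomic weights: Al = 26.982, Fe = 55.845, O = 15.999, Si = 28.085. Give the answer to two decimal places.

16.93 mass %

Formula mass = 3·55.845 + 2·26.982 + 3·28.085 + 12·15.999 = 497.742 g/mol, of which 84.255 g is Si.
So Si makes up 84.255/497.742 = 0.1693 of the mass, i.e. 16.93%.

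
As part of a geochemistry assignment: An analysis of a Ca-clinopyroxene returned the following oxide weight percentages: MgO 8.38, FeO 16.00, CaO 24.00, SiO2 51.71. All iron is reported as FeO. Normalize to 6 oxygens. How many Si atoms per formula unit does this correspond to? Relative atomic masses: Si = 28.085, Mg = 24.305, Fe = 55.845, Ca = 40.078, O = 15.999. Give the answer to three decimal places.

8.38 wt% MgO ÷ 40.304 g/mol = 0.20792 mol, giving 0.20792 Mg and 0.20792 O.
16.00 wt% FeO ÷ 71.844 g/mol = 0.22270 mol, giving 0.22270 Fe and 0.22270 O.
24.00 wt% CaO ÷ 56.077 g/mol = 0.42798 mol, giving 0.42798 Ca and 0.42798 O.
51.71 wt% SiO2 ÷ 60.083 g/mol = 0.86064 mol, giving 0.86064 Si and 1.72128 O.
Oxygen sums to 2.57988; scaling by 6/2.57988 = 2.32569 puts the formula on 6 O.
Si: 0.86064 × 2.32569 = 2.002 atoms per formula unit.

2.002 Si apfu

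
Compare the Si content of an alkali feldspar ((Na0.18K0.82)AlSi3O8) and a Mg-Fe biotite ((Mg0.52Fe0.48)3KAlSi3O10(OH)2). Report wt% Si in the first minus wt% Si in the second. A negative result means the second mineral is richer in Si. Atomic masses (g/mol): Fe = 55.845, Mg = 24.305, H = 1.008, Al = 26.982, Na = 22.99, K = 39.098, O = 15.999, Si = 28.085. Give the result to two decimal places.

M((Na0.18K0.82)AlSi3O8) = 275.428 g/mol, so wt% Si = 84.255/275.428 × 100 = 30.59%.
M((Mg0.52Fe0.48)3KAlSi3O10(OH)2) = 462.672 g/mol, so wt% Si = 84.255/462.672 × 100 = 18.21%.
30.59 − 18.21 = 12.38 pp.

12.38 percentage points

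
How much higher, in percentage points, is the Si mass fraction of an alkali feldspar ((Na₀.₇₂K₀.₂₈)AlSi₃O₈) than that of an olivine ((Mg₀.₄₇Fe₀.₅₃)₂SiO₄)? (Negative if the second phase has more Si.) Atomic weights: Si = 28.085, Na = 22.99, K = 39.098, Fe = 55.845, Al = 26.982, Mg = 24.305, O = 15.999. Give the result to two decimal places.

M((Na₀.₇₂K₀.₂₈)AlSi₃O₈) = 266.729 g/mol, so wt% Si = 84.255/266.729 × 100 = 31.59%.
M((Mg₀.₄₇Fe₀.₅₃)₂SiO₄) = 174.123 g/mol, so wt% Si = 28.085/174.123 × 100 = 16.13%.
31.59 − 16.13 = 15.46 pp.

15.46 percentage points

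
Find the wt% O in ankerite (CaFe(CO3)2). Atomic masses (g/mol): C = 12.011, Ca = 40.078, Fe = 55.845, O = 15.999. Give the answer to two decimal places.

44.45 weight percent

M(CaFe(CO3)2) = 215.939 g/mol.
O contributes 6 × 15.999 = 95.994 g per mole.
95.994/215.939 = 0.4445 → 44.45%.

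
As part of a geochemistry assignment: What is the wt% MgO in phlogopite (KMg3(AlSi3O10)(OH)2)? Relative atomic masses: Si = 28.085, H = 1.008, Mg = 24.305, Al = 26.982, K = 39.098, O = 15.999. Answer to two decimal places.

28.98 wt%

Molar mass of KMg3(AlSi3O10)(OH)2 = 1×39.098 + 3×24.305 + 1×26.982 + 3×28.085 + 12×15.999 + 2×1.008 = 417.254 g/mol.
Each formula unit contains 3 Mg, equivalent to 3/1 = 3.0000 mol MgO.
M(MgO) = 1×24.305 + 1×15.999 = 40.304 g/mol.
Mass of MgO per formula unit = 3.0000 × 40.304 = 120.912 g.
MgO wt% = 120.912 / 417.254 × 100 = 28.98%.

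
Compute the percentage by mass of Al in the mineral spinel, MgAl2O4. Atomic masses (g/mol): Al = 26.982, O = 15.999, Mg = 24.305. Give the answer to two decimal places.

Molar mass of MgAl2O4: 1*24.305 + 2*26.982 + 4*15.999 = 142.265 g/mol.
Mass of Al per formula unit: 2 × 26.982 = 53.964 g.
Weight fraction Al = 53.964 / 142.265 = 0.3793.

37.93 mass %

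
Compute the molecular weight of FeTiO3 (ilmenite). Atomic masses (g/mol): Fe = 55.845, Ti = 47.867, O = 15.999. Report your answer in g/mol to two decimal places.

151.71 g/mol

M = 1(55.845) + 1(47.867) + 3(15.999)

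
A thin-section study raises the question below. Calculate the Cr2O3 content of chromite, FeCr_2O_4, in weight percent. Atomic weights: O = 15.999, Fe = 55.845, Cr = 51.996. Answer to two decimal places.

67.90 wt%

M(FeCr_2O_4) = 223.833 g/mol; M(Cr2O3) = 151.989 g/mol.
Moles Cr2O3 per formula unit = 2 Cr ÷ 2 = 1.0000.
Cr2O3 fraction = (1.0000 × 151.989) / 223.833 = 151.989/223.833 = 0.6790.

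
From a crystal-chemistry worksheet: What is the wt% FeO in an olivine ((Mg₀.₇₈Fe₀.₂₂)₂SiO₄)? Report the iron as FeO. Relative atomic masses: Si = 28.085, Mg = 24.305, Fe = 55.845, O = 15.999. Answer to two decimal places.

Molar mass of (Mg₀.₇₈Fe₀.₂₂)₂SiO₄ = 1.56×24.305 + 0.44×55.845 + 1×28.085 + 4×15.999 = 154.569 g/mol.
Each formula unit contains 0.44 Fe, equivalent to 0.44/1 = 0.4400 mol FeO.
M(FeO) = 1×55.845 + 1×15.999 = 71.844 g/mol.
Mass of FeO per formula unit = 0.4400 × 71.844 = 31.611 g.
FeO wt% = 31.611 / 154.569 × 100 = 20.45%.

20.45 wt%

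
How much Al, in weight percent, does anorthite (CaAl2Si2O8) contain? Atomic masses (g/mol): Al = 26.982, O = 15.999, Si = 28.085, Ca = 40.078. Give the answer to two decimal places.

M(CaAl2Si2O8) = 278.204 g/mol.
Al contributes 2 × 26.982 = 53.964 g per mole.
53.964/278.204 = 0.1940 → 19.40%.

19.40 weight percent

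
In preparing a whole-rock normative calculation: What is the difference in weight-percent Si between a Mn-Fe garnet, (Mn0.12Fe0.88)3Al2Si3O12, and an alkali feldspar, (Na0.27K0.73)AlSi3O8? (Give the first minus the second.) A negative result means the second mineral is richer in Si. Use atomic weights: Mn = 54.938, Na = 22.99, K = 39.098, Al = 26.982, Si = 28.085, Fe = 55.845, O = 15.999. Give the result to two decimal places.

-13.81 percentage points

Si in (Mn0.12Fe0.88)3Al2Si3O12: molar mass 497.415 g/mol; 3×28.085 = 84.255 g → 16.94 wt%.
Si in (Na0.27K0.73)AlSi3O8: molar mass 273.978 g/mol; 3×28.085 = 84.255 g → 30.75 wt%.
Difference = 16.94 − 30.75 = -13.81 percentage points.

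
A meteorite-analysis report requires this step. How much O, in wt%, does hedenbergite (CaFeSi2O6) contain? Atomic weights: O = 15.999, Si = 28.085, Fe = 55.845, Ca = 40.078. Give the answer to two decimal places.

Formula mass = 1*40.078 + 1*55.845 + 2*28.085 + 6*15.999 = 248.087 g/mol, of which 95.994 g is O.
So O makes up 95.994/248.087 = 0.3869 of the mass, i.e. 38.69%.

38.69 wt%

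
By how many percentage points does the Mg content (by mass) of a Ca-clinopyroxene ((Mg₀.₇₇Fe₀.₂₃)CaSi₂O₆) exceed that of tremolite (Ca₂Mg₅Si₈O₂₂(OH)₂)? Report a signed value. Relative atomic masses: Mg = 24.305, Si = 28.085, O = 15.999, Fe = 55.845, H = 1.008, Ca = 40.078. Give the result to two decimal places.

-6.60 percentage points

M((Mg₀.₇₇Fe₀.₂₃)CaSi₂O₆) = 223.801 g/mol, so wt% Mg = 18.715/223.801 × 100 = 8.36%.
M(Ca₂Mg₅Si₈O₂₂(OH)₂) = 812.353 g/mol, so wt% Mg = 121.525/812.353 × 100 = 14.96%.
8.36 − 14.96 = -6.60 pp.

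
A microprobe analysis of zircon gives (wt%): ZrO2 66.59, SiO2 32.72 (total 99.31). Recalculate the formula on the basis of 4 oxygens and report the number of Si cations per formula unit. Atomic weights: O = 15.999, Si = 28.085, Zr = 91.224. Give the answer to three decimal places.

1.004 Si apfu

ZrO2 (M=123.222): mol = 0.54041; Zr = 0.54041, O = 1.08082.
SiO2 (M=60.083): mol = 0.54458; Si = 0.54458, O = 1.08916.
ΣO = 2.16998; factor = 4/ΣO = 1.84333.
Si apfu = 0.54458 × 1.84333 = 1.004.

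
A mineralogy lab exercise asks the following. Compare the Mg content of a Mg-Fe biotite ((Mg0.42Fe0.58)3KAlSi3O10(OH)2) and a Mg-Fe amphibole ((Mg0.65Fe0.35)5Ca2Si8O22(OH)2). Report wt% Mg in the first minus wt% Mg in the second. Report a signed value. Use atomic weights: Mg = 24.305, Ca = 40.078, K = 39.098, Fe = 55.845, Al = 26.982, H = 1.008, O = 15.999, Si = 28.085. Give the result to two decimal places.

First mineral: 30.624 g Mg in 472.134 g formula = 6.49 wt% Mg.
Second mineral: 78.991 g Mg in 867.548 g formula = 9.11 wt% Mg.
6.49% − 9.11% gives a difference of -2.62 percentage points.

-2.62 percentage points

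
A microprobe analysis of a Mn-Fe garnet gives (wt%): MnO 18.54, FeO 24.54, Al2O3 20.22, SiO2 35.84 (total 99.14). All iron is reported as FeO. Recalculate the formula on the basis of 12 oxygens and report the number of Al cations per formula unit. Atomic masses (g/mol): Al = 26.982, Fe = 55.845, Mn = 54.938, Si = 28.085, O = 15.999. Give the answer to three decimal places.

18.54 wt% MnO ÷ 70.937 g/mol = 0.26136 mol, giving 0.26136 Mn and 0.26136 O.
24.54 wt% FeO ÷ 71.844 g/mol = 0.34157 mol, giving 0.34157 Fe and 0.34157 O.
20.22 wt% Al2O3 ÷ 101.961 g/mol = 0.19831 mol, giving 0.39662 Al and 0.59493 O.
35.84 wt% SiO2 ÷ 60.083 g/mol = 0.59651 mol, giving 0.59651 Si and 1.19302 O.
Oxygen sums to 2.39088; scaling by 12/2.39088 = 5.01907 puts the formula on 12 O.
Al: 0.39662 × 5.01907 = 1.991 atoms per formula unit.

1.991 Al apfu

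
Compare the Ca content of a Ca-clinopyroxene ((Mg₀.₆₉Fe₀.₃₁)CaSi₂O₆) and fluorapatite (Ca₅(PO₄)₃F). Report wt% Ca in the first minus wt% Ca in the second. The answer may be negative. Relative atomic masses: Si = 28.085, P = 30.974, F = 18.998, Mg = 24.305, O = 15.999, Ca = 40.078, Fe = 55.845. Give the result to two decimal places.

-22.03 percentage points

First mineral: 40.078 g Ca in 226.324 g formula = 17.71 wt% Ca.
Second mineral: 200.390 g Ca in 504.298 g formula = 39.74 wt% Ca.
17.71% − 39.74% gives a difference of -22.03 percentage points.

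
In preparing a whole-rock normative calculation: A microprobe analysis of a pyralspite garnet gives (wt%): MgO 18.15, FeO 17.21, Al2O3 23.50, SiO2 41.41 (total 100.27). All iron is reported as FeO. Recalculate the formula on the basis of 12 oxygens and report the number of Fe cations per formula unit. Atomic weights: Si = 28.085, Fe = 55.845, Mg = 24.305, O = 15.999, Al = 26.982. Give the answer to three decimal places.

MgO (M=40.304): mol = 0.45033; Mg = 0.45033, O = 0.45033.
FeO (M=71.844): mol = 0.23955; Fe = 0.23955, O = 0.23955.
Al2O3 (M=101.961): mol = 0.23048; Al = 0.46096, O = 0.69144.
SiO2 (M=60.083): mol = 0.68921; Si = 0.68921, O = 1.37842.
ΣO = 2.75974; factor = 12/ΣO = 4.34824.
Fe apfu = 0.23955 × 4.34824 = 1.042.

1.042 Fe apfu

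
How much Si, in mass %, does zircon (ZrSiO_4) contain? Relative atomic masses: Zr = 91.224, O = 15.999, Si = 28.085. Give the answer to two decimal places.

15.32 mass %

Formula mass = 1·91.224 + 1·28.085 + 4·15.999 = 183.305 g/mol, of which 28.085 g is Si.
So Si makes up 28.085/183.305 = 0.1532 of the mass, i.e. 15.32%.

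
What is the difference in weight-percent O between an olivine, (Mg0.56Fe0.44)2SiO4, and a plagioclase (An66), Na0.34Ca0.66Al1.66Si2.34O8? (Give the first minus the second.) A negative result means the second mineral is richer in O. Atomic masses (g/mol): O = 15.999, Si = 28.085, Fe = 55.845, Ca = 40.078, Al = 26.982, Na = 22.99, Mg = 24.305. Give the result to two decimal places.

-8.93 percentage points

M((Mg0.56Fe0.44)2SiO4) = 168.446 g/mol, so wt% O = 63.996/168.446 × 100 = 37.99%.
M(Na0.34Ca0.66Al1.66Si2.34O8) = 272.769 g/mol, so wt% O = 127.992/272.769 × 100 = 46.92%.
37.99 − 46.92 = -8.93 pp.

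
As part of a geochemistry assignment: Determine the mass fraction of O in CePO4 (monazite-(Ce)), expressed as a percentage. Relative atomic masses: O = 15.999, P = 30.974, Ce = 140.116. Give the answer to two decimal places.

27.22 weight percent

M(CePO4) = 235.086 g/mol.
O contributes 4 × 15.999 = 63.996 g per mole.
63.996/235.086 = 0.2722 → 27.22%.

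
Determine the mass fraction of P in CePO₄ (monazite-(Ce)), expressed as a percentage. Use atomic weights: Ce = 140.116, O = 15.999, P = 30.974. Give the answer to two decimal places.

Formula mass = 1*140.116 + 1*30.974 + 4*15.999 = 235.086 g/mol, of which 30.974 g is P.
So P makes up 30.974/235.086 = 0.1318 of the mass, i.e. 13.18%.

13.18 wt%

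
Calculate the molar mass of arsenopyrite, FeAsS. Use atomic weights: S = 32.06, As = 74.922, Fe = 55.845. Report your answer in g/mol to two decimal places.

The formula mass is the sum 1·55.845 + 1·74.922 + 1·32.06.

162.83 g/mol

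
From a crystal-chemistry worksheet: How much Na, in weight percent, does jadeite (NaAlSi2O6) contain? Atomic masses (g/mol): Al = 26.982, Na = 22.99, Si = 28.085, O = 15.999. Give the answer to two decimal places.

11.37 weight percent

Molar mass of NaAlSi2O6: 1·22.99 + 1·26.982 + 2·28.085 + 6·15.999 = 202.136 g/mol.
Mass of Na per formula unit: 1 × 22.99 = 22.990 g.
Weight fraction Na = 22.990 / 202.136 = 0.1137.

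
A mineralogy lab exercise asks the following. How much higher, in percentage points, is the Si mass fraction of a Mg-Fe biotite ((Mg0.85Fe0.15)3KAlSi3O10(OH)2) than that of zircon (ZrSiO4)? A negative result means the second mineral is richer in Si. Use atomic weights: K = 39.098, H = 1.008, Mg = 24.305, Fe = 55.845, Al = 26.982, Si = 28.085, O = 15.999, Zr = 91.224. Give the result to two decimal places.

M((Mg0.85Fe0.15)3KAlSi3O10(OH)2) = 431.447 g/mol, so wt% Si = 84.255/431.447 × 100 = 19.53%.
M(ZrSiO4) = 183.305 g/mol, so wt% Si = 28.085/183.305 × 100 = 15.32%.
19.53 − 15.32 = 4.21 pp.

4.21 percentage points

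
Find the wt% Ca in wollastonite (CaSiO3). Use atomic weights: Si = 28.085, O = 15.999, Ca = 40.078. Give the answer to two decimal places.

34.50 weight percent

M(CaSiO3) = 116.160 g/mol.
Ca contributes 1 × 40.078 = 40.078 g per mole.
40.078/116.160 = 0.3450 → 34.50%.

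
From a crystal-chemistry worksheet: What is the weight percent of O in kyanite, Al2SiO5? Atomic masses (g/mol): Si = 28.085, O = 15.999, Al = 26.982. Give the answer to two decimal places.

Molar mass of Al2SiO5: 2·26.982 + 1·28.085 + 5·15.999 = 162.044 g/mol.
Mass of O per formula unit: 5 × 15.999 = 79.995 g.
Weight fraction O = 79.995 / 162.044 = 0.4937.

49.37 wt%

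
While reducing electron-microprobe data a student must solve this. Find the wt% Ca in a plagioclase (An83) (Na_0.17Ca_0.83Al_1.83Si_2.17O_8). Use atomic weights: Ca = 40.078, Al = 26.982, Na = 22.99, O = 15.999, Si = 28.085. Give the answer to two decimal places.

M(Na_0.17Ca_0.83Al_1.83Si_2.17O_8) = 275.487 g/mol.
Ca contributes 0.83 × 40.078 = 33.265 g per mole.
33.265/275.487 = 0.1207 → 12.07%.

12.07 wt%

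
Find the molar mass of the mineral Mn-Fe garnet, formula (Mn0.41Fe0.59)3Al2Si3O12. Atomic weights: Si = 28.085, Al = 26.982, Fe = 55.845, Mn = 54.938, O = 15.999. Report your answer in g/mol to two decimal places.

M = 1.23×54.938 + 1.77×55.845 + 2×26.982 + 3×28.085 + 12×15.999

496.63 g/mol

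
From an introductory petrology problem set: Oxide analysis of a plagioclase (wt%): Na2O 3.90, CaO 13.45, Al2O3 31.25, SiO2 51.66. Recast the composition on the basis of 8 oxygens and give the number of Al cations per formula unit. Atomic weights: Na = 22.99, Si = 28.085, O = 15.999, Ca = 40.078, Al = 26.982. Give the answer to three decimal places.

Na2O: 3.90/61.979 = 0.06292 mol → 0.12584 mol Na, 0.06292 mol O.
CaO: 13.45/56.077 = 0.23985 mol → 0.23985 mol Ca, 0.23985 mol O.
Al2O3: 31.25/101.961 = 0.30649 mol → 0.61298 mol Al, 0.91947 mol O.
SiO2: 51.66/60.083 = 0.85981 mol → 0.85981 mol Si, 1.71962 mol O.
Total oxygen = 2.94186 mol. Normalization factor = 8/2.94186 = 2.71937.
Al per 8 O = 0.61298 × 2.71937 = 1.667.

1.667 Al apfu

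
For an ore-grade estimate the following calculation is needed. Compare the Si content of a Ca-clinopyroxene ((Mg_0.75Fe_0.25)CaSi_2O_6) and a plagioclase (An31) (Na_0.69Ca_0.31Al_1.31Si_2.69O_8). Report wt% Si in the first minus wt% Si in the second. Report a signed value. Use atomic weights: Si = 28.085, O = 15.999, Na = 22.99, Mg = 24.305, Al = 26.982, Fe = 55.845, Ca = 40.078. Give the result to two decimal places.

-3.25 percentage points

Si in (Mg_0.75Fe_0.25)CaSi_2O_6: molar mass 224.432 g/mol; 2×28.085 = 56.170 g → 25.03 wt%.
Si in Na_0.69Ca_0.31Al_1.31Si_2.69O_8: molar mass 267.174 g/mol; 2.69×28.085 = 75.549 g → 28.28 wt%.
Difference = 25.03 − 28.28 = -3.25 percentage points.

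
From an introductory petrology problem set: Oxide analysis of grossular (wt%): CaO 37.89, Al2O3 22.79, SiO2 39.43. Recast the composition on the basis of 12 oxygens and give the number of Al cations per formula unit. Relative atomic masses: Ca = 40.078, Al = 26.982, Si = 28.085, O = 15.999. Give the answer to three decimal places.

2.018 Al apfu

37.89 wt% CaO ÷ 56.077 g/mol = 0.67568 mol, giving 0.67568 Ca and 0.67568 O.
22.79 wt% Al2O3 ÷ 101.961 g/mol = 0.22352 mol, giving 0.44704 Al and 0.67056 O.
39.43 wt% SiO2 ÷ 60.083 g/mol = 0.65626 mol, giving 0.65626 Si and 1.31252 O.
Oxygen sums to 2.65876; scaling by 12/2.65876 = 4.51338 puts the formula on 12 O.
Al: 0.44704 × 4.51338 = 2.018 atoms per formula unit.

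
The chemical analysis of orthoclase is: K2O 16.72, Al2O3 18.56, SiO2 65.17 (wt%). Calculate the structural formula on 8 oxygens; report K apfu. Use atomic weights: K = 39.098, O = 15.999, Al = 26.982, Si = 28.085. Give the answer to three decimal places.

0.982 K apfu

K2O: 16.72/94.195 = 0.17750 mol → 0.35500 mol K, 0.17750 mol O.
Al2O3: 18.56/101.961 = 0.18203 mol → 0.36406 mol Al, 0.54609 mol O.
SiO2: 65.17/60.083 = 1.08467 mol → 1.08467 mol Si, 2.16934 mol O.
Total oxygen = 2.89293 mol. Normalization factor = 8/2.89293 = 2.76536.
K per 8 O = 0.35500 × 2.76536 = 0.982.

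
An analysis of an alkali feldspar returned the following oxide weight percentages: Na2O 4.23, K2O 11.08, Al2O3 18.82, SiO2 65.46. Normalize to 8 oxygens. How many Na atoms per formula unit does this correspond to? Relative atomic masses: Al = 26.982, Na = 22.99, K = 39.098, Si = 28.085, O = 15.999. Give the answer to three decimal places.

0.374 Na apfu

Na2O (M=61.979): mol = 0.06825; Na = 0.13650, O = 0.06825.
K2O (M=94.195): mol = 0.11763; K = 0.23526, O = 0.11763.
Al2O3 (M=101.961): mol = 0.18458; Al = 0.36916, O = 0.55374.
SiO2 (M=60.083): mol = 1.08949; Si = 1.08949, O = 2.17898.
ΣO = 2.91860; factor = 8/ΣO = 2.74104.
Na apfu = 0.13650 × 2.74104 = 0.374.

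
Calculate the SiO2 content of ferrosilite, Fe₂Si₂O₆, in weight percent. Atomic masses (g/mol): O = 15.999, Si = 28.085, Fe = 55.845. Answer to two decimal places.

Molar mass of Fe₂Si₂O₆ = 2×55.845 + 2×28.085 + 6×15.999 = 263.854 g/mol.
Each formula unit contains 2 Si, equivalent to 2/1 = 2.0000 mol SiO2.
M(SiO2) = 1×28.085 + 2×15.999 = 60.083 g/mol.
Mass of SiO2 per formula unit = 2.0000 × 60.083 = 120.166 g.
SiO2 wt% = 120.166 / 263.854 × 100 = 45.54%.

45.54 wt%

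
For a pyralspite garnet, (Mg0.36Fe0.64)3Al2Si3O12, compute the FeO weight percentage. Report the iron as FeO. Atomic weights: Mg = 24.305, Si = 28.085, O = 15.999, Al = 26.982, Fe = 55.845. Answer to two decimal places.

Formula mass = 463.679 g/mol.
1.92 Fe → 1.9200 mol FeO per formula unit; M(FeO) = 71.844, so FeO mass = 137.940 g.
137.940/463.679 × 100 = 29.75 wt%.

29.75 wt%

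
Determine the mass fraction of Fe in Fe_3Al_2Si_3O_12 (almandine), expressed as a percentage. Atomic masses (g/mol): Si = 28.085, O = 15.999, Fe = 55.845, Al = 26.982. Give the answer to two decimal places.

33.66 weight percent

Formula mass = 3×55.845 + 2×26.982 + 3×28.085 + 12×15.999 = 497.742 g/mol, of which 167.535 g is Fe.
So Fe makes up 167.535/497.742 = 0.3366 of the mass, i.e. 33.66%.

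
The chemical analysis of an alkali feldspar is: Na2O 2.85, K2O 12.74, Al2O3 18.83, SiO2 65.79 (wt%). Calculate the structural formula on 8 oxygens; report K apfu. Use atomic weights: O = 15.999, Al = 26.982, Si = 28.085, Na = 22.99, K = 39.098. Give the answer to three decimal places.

Na2O (M=61.979): mol = 0.04598; Na = 0.09196, O = 0.04598.
K2O (M=94.195): mol = 0.13525; K = 0.27050, O = 0.13525.
Al2O3 (M=101.961): mol = 0.18468; Al = 0.36936, O = 0.55404.
SiO2 (M=60.083): mol = 1.09499; Si = 1.09499, O = 2.18998.
ΣO = 2.92525; factor = 8/ΣO = 2.73481.
K apfu = 0.27050 × 2.73481 = 0.740.

0.740 K apfu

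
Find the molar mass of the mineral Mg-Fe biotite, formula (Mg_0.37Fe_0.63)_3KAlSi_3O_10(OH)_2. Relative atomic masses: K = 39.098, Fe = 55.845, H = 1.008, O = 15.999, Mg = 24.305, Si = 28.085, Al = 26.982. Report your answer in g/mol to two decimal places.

476.86 g/mol

The formula mass is the sum 1.11×24.305 + 1.89×55.845 + 1×39.098 + 1×26.982 + 3×28.085 + 12×15.999 + 2×1.008.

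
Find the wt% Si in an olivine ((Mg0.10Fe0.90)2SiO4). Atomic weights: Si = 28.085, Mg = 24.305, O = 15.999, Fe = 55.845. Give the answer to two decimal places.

M((Mg0.10Fe0.90)2SiO4) = 197.463 g/mol.
Si contributes 1 × 28.085 = 28.085 g per mole.
28.085/197.463 = 0.1422 → 14.22%.

14.22 wt%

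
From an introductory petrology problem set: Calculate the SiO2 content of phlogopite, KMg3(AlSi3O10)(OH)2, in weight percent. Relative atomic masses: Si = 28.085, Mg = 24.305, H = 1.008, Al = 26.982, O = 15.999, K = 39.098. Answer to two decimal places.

43.20 wt%

Formula mass = 417.254 g/mol.
3 Si → 3.0000 mol SiO2 per formula unit; M(SiO2) = 60.083, so SiO2 mass = 180.249 g.
180.249/417.254 × 100 = 43.20 wt%.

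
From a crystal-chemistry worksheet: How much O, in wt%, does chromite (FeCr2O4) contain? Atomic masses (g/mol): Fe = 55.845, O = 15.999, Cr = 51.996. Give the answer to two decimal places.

28.59 wt%

Molar mass of FeCr2O4: 1·55.845 + 2·51.996 + 4·15.999 = 223.833 g/mol.
Mass of O per formula unit: 4 × 15.999 = 63.996 g.
Weight fraction O = 63.996 / 223.833 = 0.2859.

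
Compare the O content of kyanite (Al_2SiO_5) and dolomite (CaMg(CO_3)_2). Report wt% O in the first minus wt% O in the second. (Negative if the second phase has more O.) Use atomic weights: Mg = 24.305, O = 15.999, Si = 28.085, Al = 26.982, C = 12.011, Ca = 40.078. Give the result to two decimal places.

M(Al_2SiO_5) = 162.044 g/mol, so wt% O = 79.995/162.044 × 100 = 49.37%.
M(CaMg(CO_3)_2) = 184.399 g/mol, so wt% O = 95.994/184.399 × 100 = 52.06%.
49.37 − 52.06 = -2.69 pp.

-2.69 percentage points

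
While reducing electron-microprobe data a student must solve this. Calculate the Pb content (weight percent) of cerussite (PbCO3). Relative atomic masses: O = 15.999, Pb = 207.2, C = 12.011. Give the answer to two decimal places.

Formula mass = 1×207.2 + 1×12.011 + 3×15.999 = 267.208 g/mol, of which 207.200 g is Pb.
So Pb makes up 207.200/267.208 = 0.7754 of the mass, i.e. 77.54%.

77.54 weight percent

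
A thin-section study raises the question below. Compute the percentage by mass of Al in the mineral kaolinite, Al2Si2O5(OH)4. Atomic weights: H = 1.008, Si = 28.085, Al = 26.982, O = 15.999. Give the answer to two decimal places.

Molar mass of Al2Si2O5(OH)4: 2*26.982 + 2*28.085 + 9*15.999 + 4*1.008 = 258.157 g/mol.
Mass of Al per formula unit: 2 × 26.982 = 53.964 g.
Weight fraction Al = 53.964 / 258.157 = 0.2090.

20.90 wt%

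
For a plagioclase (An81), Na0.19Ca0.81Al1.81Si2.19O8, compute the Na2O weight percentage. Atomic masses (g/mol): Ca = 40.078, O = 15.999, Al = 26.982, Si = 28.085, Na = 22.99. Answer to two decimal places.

Formula mass = 275.167 g/mol.
0.19 Na → 0.0950 mol Na2O per formula unit; M(Na2O) = 61.979, so Na2O mass = 5.888 g.
5.888/275.167 × 100 = 2.14 wt%.

2.14 wt%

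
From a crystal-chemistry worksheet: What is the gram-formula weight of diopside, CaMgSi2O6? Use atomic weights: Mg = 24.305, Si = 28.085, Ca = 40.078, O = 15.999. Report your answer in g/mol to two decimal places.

216.55 g/mol

The formula mass is the sum 1(40.078) + 1(24.305) + 2(28.085) + 6(15.999).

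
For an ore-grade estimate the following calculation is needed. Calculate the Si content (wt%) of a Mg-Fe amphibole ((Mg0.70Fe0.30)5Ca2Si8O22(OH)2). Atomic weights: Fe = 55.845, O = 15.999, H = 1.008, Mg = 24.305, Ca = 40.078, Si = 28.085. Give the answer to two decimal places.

26.14 wt%

M((Mg0.70Fe0.30)5Ca2Si8O22(OH)2) = 859.663 g/mol.
Si contributes 8 × 28.085 = 224.680 g per mole.
224.680/859.663 = 0.2614 → 26.14%.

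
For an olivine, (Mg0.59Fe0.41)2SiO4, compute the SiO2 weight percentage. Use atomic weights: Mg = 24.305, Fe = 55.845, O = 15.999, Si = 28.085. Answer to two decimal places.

36.07 wt%

Molar mass of (Mg0.59Fe0.41)2SiO4 = 1.18*24.305 + 0.82*55.845 + 1*28.085 + 4*15.999 = 166.554 g/mol.
Each formula unit contains 1 Si, equivalent to 1/1 = 1.0000 mol SiO2.
M(SiO2) = 1×28.085 + 2×15.999 = 60.083 g/mol.
Mass of SiO2 per formula unit = 1.0000 × 60.083 = 60.083 g.
SiO2 wt% = 60.083 / 166.554 × 100 = 36.07%.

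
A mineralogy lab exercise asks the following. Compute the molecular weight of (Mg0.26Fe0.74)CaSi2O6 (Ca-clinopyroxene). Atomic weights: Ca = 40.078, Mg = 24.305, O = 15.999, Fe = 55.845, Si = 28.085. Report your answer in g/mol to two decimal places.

M = 0.26·24.305 + 0.74·55.845 + 1·40.078 + 2·28.085 + 6·15.999

239.89 g/mol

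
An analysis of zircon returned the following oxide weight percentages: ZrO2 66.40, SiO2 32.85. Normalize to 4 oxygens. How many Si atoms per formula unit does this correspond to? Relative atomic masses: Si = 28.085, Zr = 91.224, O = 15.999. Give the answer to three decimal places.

1.007 Si apfu

66.40 wt% ZrO2 ÷ 123.222 g/mol = 0.53886 mol, giving 0.53886 Zr and 1.07772 O.
32.85 wt% SiO2 ÷ 60.083 g/mol = 0.54674 mol, giving 0.54674 Si and 1.09348 O.
Oxygen sums to 2.17120; scaling by 4/2.17120 = 1.84230 puts the formula on 4 O.
Si: 0.54674 × 1.84230 = 1.007 atoms per formula unit.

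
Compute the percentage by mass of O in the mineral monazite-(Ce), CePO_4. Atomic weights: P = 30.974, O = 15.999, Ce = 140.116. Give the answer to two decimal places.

M(CePO_4) = 235.086 g/mol.
O contributes 4 × 15.999 = 63.996 g per mole.
63.996/235.086 = 0.2722 → 27.22%.

27.22 mass %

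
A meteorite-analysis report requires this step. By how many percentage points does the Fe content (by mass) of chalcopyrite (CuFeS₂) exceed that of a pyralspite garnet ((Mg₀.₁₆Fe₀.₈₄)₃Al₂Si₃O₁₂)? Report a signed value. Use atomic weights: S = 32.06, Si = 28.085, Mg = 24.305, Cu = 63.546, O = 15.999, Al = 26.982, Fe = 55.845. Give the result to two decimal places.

Fe in CuFeS₂: molar mass 183.511 g/mol; 1×55.845 = 55.845 g → 30.43 wt%.
Fe in (Mg₀.₁₆Fe₀.₈₄)₃Al₂Si₃O₁₂: molar mass 482.603 g/mol; 2.52×55.845 = 140.729 g → 29.16 wt%.
Difference = 30.43 − 29.16 = 1.27 percentage points.

1.27 percentage points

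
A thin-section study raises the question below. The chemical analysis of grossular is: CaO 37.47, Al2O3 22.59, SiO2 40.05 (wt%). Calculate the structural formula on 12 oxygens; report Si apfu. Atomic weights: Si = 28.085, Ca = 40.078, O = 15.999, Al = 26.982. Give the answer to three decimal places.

CaO: 37.47/56.077 = 0.66819 mol → 0.66819 mol Ca, 0.66819 mol O.
Al2O3: 22.59/101.961 = 0.22156 mol → 0.44312 mol Al, 0.66468 mol O.
SiO2: 40.05/60.083 = 0.66658 mol → 0.66658 mol Si, 1.33316 mol O.
Total oxygen = 2.66603 mol. Normalization factor = 12/2.66603 = 4.50107.
Si per 12 O = 0.66658 × 4.50107 = 3.000.

3.000 Si apfu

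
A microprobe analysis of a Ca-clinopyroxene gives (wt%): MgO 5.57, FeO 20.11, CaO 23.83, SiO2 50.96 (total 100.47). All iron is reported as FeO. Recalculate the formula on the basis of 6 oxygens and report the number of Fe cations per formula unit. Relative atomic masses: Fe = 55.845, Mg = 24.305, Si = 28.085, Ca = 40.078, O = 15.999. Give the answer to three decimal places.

5.57 wt% MgO ÷ 40.304 g/mol = 0.13820 mol, giving 0.13820 Mg and 0.13820 O.
20.11 wt% FeO ÷ 71.844 g/mol = 0.27991 mol, giving 0.27991 Fe and 0.27991 O.
23.83 wt% CaO ÷ 56.077 g/mol = 0.42495 mol, giving 0.42495 Ca and 0.42495 O.
50.96 wt% SiO2 ÷ 60.083 g/mol = 0.84816 mol, giving 0.84816 Si and 1.69632 O.
Oxygen sums to 2.53938; scaling by 6/2.53938 = 2.36278 puts the formula on 6 O.
Fe: 0.27991 × 2.36278 = 0.661 atoms per formula unit.

0.661 Fe apfu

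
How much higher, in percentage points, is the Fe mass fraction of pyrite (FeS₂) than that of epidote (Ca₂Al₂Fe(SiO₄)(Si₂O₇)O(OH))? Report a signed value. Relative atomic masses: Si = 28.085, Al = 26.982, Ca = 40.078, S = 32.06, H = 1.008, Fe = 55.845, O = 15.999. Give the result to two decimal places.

First mineral: 55.845 g Fe in 119.965 g formula = 46.55 wt% Fe.
Second mineral: 55.845 g Fe in 483.215 g formula = 11.56 wt% Fe.
46.55% − 11.56% gives a difference of 34.99 percentage points.

34.99 percentage points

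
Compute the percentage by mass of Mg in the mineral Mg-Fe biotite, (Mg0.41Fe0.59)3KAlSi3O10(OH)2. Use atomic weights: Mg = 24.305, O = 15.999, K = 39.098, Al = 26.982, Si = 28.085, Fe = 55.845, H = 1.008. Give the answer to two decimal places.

Molar mass of (Mg0.41Fe0.59)3KAlSi3O10(OH)2: 1.23*24.305 + 1.77*55.845 + 1*39.098 + 1*26.982 + 3*28.085 + 12*15.999 + 2*1.008 = 473.080 g/mol.
Mass of Mg per formula unit: 1.23 × 24.305 = 29.895 g.
Weight fraction Mg = 29.895 / 473.080 = 0.0632.

6.32 mass %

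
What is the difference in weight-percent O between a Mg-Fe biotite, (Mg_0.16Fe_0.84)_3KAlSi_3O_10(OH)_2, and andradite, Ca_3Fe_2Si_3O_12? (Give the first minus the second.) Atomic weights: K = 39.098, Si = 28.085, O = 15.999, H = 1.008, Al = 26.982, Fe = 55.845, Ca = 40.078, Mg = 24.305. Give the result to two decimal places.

0.87 percentage points

M((Mg_0.16Fe_0.84)_3KAlSi_3O_10(OH)_2) = 496.735 g/mol, so wt% O = 191.988/496.735 × 100 = 38.65%.
M(Ca_3Fe_2Si_3O_12) = 508.167 g/mol, so wt% O = 191.988/508.167 × 100 = 37.78%.
38.65 − 37.78 = 0.87 pp.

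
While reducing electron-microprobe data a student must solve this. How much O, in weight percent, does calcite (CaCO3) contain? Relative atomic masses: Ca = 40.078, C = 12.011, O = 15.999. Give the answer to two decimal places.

47.96 weight percent

M(CaCO3) = 100.086 g/mol.
O contributes 3 × 15.999 = 47.997 g per mole.
47.997/100.086 = 0.4796 → 47.96%.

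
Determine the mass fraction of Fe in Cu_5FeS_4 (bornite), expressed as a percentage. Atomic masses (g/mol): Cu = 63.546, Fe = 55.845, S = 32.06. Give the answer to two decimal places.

11.13 wt%

M(Cu_5FeS_4) = 501.815 g/mol.
Fe contributes 1 × 55.845 = 55.845 g per mole.
55.845/501.815 = 0.1113 → 11.13%.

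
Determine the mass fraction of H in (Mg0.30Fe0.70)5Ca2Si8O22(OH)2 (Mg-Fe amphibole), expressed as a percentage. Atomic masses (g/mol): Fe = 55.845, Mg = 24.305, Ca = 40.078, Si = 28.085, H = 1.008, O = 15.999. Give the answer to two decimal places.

0.22 weight percent

Molar mass of (Mg0.30Fe0.70)5Ca2Si8O22(OH)2: 1.50·24.305 + 3.50·55.845 + 2·40.078 + 8·28.085 + 24·15.999 + 2·1.008 = 922.743 g/mol.
Mass of H per formula unit: 2 × 1.008 = 2.016 g.
Weight fraction H = 2.016 / 922.743 = 0.0022.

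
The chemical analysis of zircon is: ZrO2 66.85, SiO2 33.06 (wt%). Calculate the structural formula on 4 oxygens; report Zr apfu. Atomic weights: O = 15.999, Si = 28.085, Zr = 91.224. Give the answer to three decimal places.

0.993 Zr apfu

66.85 wt% ZrO2 ÷ 123.222 g/mol = 0.54252 mol, giving 0.54252 Zr and 1.08504 O.
33.06 wt% SiO2 ÷ 60.083 g/mol = 0.55024 mol, giving 0.55024 Si and 1.10048 O.
Oxygen sums to 2.18552; scaling by 4/2.18552 = 1.83023 puts the formula on 4 O.
Zr: 0.54252 × 1.83023 = 0.993 atoms per formula unit.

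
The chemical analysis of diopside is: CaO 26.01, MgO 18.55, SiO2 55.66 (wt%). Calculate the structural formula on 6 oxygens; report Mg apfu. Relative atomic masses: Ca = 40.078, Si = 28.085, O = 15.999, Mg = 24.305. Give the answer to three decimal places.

26.01 wt% CaO ÷ 56.077 g/mol = 0.46383 mol, giving 0.46383 Ca and 0.46383 O.
18.55 wt% MgO ÷ 40.304 g/mol = 0.46025 mol, giving 0.46025 Mg and 0.46025 O.
55.66 wt% SiO2 ÷ 60.083 g/mol = 0.92639 mol, giving 0.92639 Si and 1.85278 O.
Oxygen sums to 2.77686; scaling by 6/2.77686 = 2.16071 puts the formula on 6 O.
Mg: 0.46025 × 2.16071 = 0.994 atoms per formula unit.

0.994 Mg apfu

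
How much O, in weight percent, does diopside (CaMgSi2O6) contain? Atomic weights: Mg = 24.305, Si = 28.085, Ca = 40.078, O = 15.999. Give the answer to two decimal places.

M(CaMgSi2O6) = 216.547 g/mol.
O contributes 6 × 15.999 = 95.994 g per mole.
95.994/216.547 = 0.4433 → 44.33%.

44.33 weight percent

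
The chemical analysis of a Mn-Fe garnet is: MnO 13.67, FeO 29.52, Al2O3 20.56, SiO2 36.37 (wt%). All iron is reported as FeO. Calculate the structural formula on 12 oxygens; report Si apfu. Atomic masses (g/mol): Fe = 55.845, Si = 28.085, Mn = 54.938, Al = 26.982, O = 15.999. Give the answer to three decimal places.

3.003 Si apfu

13.67 wt% MnO ÷ 70.937 g/mol = 0.19271 mol, giving 0.19271 Mn and 0.19271 O.
29.52 wt% FeO ÷ 71.844 g/mol = 0.41089 mol, giving 0.41089 Fe and 0.41089 O.
20.56 wt% Al2O3 ÷ 101.961 g/mol = 0.20165 mol, giving 0.40330 Al and 0.60495 O.
36.37 wt% SiO2 ÷ 60.083 g/mol = 0.60533 mol, giving 0.60533 Si and 1.21066 O.
Oxygen sums to 2.41921; scaling by 12/2.41921 = 4.96030 puts the formula on 12 O.
Si: 0.60533 × 4.96030 = 3.003 atoms per formula unit.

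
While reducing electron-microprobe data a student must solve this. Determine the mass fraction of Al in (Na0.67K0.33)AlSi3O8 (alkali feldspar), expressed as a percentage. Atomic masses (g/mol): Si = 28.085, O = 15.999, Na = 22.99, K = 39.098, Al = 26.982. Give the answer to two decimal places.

10.09 wt%

Molar mass of (Na0.67K0.33)AlSi3O8: 0.67·22.99 + 0.33·39.098 + 1·26.982 + 3·28.085 + 8·15.999 = 267.535 g/mol.
Mass of Al per formula unit: 1 × 26.982 = 26.982 g.
Weight fraction Al = 26.982 / 267.535 = 0.1009.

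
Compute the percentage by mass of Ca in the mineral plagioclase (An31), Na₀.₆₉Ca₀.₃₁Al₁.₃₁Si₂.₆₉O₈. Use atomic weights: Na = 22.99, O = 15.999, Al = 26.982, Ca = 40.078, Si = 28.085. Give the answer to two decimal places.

Molar mass of Na₀.₆₉Ca₀.₃₁Al₁.₃₁Si₂.₆₉O₈: 0.69×22.99 + 0.31×40.078 + 1.31×26.982 + 2.69×28.085 + 8×15.999 = 267.174 g/mol.
Mass of Ca per formula unit: 0.31 × 40.078 = 12.424 g.
Weight fraction Ca = 12.424 / 267.174 = 0.0465.

4.65 weight percent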